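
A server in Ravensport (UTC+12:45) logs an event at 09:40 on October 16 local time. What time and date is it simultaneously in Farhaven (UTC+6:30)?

In UTC: 09:40 − 12:45 = 20:55 on Oct 15.
Farhaven is UTC+6:30: 20:55 + 6:30 = 03:25 on Oct 16.

03:25 on October 16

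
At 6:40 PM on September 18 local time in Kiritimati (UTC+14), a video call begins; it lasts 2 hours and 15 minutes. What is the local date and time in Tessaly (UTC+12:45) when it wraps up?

Convert start to UTC: 6:40 PM − 14:00 = 4:40 AM UTC on Sep 18.
Add 2 hours 15 minutes duration → 6:55 AM UTC.
Tessaly is UTC+12:45, so local end time = 6:55 AM + 12:45 = 7:40 PM on Sep 18.

7:40 PM on September 18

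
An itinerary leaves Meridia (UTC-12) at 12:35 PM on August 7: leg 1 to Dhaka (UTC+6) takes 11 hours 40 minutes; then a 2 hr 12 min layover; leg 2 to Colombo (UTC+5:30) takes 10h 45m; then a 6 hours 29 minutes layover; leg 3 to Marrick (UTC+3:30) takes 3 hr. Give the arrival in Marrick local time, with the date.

2:11 PM on August 9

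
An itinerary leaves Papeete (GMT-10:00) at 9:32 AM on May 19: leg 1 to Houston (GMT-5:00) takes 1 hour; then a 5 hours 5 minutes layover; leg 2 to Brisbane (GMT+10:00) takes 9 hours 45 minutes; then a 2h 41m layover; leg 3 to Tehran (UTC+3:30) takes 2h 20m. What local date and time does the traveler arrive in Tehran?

7:53 PM on May 20

Convert departure to UTC: 9:32 AM + 10:00 = 7:32 PM UTC on May 19.
Add 1 hour leg 1 → 8:32 PM UTC.
Add 5 hours and 5 minutes layover in Houston → 1:37 AM UTC (May 20).
Add 9 hours and 45 minutes leg 2 → 11:22 AM UTC.
Add 2 hours and 41 minutes layover in Brisbane → 2:03 PM UTC.
Add 2 hours 20 minutes leg 3 → 4:23 PM UTC.
Tehran is UTC+3:30, so local arrival = 4:23 PM + 3:30 = 7:53 PM on May 20.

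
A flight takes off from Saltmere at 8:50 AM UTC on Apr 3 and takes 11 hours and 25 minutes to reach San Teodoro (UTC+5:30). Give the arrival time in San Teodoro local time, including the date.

Departure is given in UTC: 8:50 AM on Apr 3.
Add 11 hours and 25 minutes → 8:15 PM UTC.
San Teodoro is UTC+5:30: 8:15 PM + 5:30 = 1:45 AM on Apr 4.

1:45 AM on April 4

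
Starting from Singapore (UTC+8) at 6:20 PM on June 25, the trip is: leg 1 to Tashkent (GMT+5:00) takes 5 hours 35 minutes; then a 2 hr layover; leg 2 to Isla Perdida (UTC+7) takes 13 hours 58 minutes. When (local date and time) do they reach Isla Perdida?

Convert departure to UTC: 6:20 PM − 8:00 = 10:20 AM UTC on Jun 25.
Add 5 hours 35 minutes leg 1 → 3:55 PM UTC.
Add 2 hours layover in Tashkent → 5:55 PM UTC.
Add 13 hours and 58 minutes leg 2 → 7:53 AM UTC (Jun 26).
Isla Perdida is UTC+7:00, so local arrival = 7:53 AM + 7:00 = 2:53 PM on Jun 26.

2:53 PM on Jun 26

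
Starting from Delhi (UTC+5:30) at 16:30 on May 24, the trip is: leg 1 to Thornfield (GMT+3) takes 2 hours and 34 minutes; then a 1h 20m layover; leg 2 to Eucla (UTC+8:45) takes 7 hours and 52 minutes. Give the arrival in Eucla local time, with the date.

07:31 on May 25

Convert departure to UTC: 16:30 − 5:30 = 11:00 UTC on May 24.
Add 2 hours and 34 minutes leg 1 → 13:34 UTC.
Add 1 hour 20 minutes layover in Thornfield → 14:54 UTC.
Add 7 hours 52 minutes leg 2 → 22:46 UTC.
Eucla is UTC+8:45, so local arrival = 22:46 + 8:45 = 07:31 on May 25.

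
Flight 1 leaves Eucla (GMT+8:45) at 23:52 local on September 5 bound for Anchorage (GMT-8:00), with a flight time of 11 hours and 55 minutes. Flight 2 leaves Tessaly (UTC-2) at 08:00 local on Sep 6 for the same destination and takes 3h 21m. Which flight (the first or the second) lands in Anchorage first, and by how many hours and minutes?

the first, by 10 hours 19 minutes

Flight 1 in UTC: 23:52 − 8:45 = 15:07 on Sep 5.
+11 hours and 55 minutes → arrive 03:02 UTC on Sep 6.
Flight 2 in UTC: 08:00 + 2:00 = 10:00 on Sep 6.
+3 hours and 21 minutes → arrive 13:21 UTC on Sep 6.
Flight 1 lands earlier by 10 hours 19 minutes.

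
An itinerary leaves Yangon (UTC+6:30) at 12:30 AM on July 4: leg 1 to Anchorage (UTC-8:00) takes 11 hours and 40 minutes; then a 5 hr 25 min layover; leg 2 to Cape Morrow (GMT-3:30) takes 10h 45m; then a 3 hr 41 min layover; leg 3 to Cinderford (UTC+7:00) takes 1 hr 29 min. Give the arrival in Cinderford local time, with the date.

Convert departure to UTC: 12:30 AM − 6:30 = 6:00 PM UTC on Jul 3.
Add 11 hours and 40 minutes leg 1 → 5:40 AM UTC (Jul 4).
Add 5 hours 25 minutes layover in Anchorage → 11:05 AM UTC.
Add 10 hours and 45 minutes leg 2 → 9:50 PM UTC.
Add 3 hours and 41 minutes layover in Cape Morrow → 1:31 AM UTC (Jul 5).
Add 1 hour and 29 minutes leg 3 → 3:00 AM UTC.
Cinderford is UTC+7:00, so local arrival = 3:00 AM + 7:00 = 10:00 AM on Jul 5.

10:00 AM on July 5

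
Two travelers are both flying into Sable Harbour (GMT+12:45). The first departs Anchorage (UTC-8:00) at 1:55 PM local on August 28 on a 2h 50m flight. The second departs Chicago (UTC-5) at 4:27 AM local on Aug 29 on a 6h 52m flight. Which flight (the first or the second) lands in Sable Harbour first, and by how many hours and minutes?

Flight 1 in UTC: 1:55 PM + 8:00 = 9:55 PM on Aug 28.
+2 hours and 50 minutes → arrive 12:45 AM UTC on Aug 29.
Flight 2 in UTC: 4:27 AM + 5:00 = 9:27 AM on Aug 29.
+6 hours 52 minutes → arrive 4:19 PM UTC on Aug 29.
Flight 1 lands earlier by 15 hours 34 minutes.

the first, by 15 hours 34 minutes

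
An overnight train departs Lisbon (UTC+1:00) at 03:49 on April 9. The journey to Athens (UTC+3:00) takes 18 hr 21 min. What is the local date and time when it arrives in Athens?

Convert departure to UTC: 03:49 − 1:00 = 02:49 UTC on Apr 9.
Add 18 hours and 21 minutes travel time → 21:10 UTC.
Athens is UTC+3:00, so local arrival = 21:10 + 3:00 = 00:10 on Apr 10.

00:10 on Apr 10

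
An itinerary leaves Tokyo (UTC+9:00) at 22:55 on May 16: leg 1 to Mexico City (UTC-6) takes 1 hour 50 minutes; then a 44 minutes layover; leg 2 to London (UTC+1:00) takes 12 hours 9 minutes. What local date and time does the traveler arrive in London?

Convert departure to UTC: 22:55 − 9:00 = 13:55 UTC on May 16.
Add 1 hour and 50 minutes leg 1 → 15:45 UTC.
Add 44 minutes layover in Mexico City → 16:29 UTC.
Add 12 hours 9 minutes leg 2 → 04:38 UTC (May 17).
London is UTC+1:00, so local arrival = 04:38 + 1:00 = 05:38 on May 17.

05:38 on May 17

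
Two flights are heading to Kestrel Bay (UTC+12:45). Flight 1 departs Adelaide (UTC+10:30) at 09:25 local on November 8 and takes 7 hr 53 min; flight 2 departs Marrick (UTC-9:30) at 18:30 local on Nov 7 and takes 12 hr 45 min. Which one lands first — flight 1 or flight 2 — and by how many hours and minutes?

Flight 1 in UTC: 09:25 − 10:30 = 22:55 on Nov 7.
+7 hours and 53 minutes → arrive 06:48 UTC on Nov 8.
Flight 2 in UTC: 18:30 + 9:30 = 04:00 on Nov 8.
+12 hours and 45 minutes → arrive 16:45 UTC on Nov 8.
Flight 1 lands earlier by 9 hours 57 minutes.

the first, by 9 hours 57 minutes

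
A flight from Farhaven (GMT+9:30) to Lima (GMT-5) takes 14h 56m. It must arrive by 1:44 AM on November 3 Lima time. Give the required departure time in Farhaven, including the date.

Target arrival in UTC: 1:44 AM + 5:00 = 6:44 AM on Nov 3.
Subtract 14 hours and 56 minutes → departure 3:48 PM UTC on Nov 2.
Farhaven is UTC+9:30: 3:48 PM + 9:30 = 1:18 AM on Nov 3.

1:18 AM on November 3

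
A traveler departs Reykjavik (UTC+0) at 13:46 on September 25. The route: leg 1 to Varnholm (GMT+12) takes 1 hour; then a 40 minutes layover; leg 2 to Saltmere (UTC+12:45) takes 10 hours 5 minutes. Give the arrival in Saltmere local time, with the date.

14:16 on Sep 26

Reykjavik is at UTC+0, so departure is already 13:46 UTC on Sep 25.
Add 1 hour leg 1 → 14:46 UTC.
Add 40 minutes layover in Varnholm → 15:26 UTC.
Add 10 hours and 5 minutes leg 2 → 01:31 UTC (Sep 26).
Saltmere is UTC+12:45, so local arrival = 01:31 + 12:45 = 14:16 on Sep 26.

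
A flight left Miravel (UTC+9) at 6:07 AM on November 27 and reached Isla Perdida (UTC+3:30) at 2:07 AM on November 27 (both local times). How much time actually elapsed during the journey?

Departure in UTC: 6:07 AM − 9:00 = 9:07 PM on Nov 26.
Arrival in UTC: 2:07 AM − 3:30 = 10:37 PM on Nov 26.
Elapsed = 10:37 PM − 9:07 PM = 1 hour 30 minutes.

1 hour 30 minutes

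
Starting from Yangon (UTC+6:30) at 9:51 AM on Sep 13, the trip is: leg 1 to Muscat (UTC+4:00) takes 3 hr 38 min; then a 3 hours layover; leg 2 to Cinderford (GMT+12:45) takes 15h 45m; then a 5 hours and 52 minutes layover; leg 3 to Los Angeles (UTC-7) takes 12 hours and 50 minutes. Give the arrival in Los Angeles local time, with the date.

Convert departure to UTC: 9:51 AM − 6:30 = 3:21 AM UTC on Sep 13.
Add 3 hours and 38 minutes leg 1 → 6:59 AM UTC.
Add 3 hours layover in Muscat → 9:59 AM UTC.
Add 15 hours 45 minutes leg 2 → 1:44 AM UTC (Sep 14).
Add 5 hours and 52 minutes layover in Cinderford → 7:36 AM UTC.
Add 12 hours 50 minutes leg 3 → 8:26 PM UTC.
Los Angeles is UTC−7:00, so local arrival = 8:26 PM − 7:00 = 1:26 PM on Sep 14.

1:26 PM on September 14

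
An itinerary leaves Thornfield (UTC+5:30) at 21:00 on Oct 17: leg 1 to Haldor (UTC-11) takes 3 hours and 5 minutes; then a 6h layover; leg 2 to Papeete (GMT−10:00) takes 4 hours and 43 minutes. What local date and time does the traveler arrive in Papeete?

Convert departure to UTC: 21:00 − 5:30 = 15:30 UTC on Oct 17.
Add 3 hours 5 minutes leg 1 → 18:35 UTC.
Add 6 hours layover in Haldor → 00:35 UTC (Oct 18).
Add 4 hours and 43 minutes leg 2 → 05:18 UTC.
Papeete is UTC−10:00, so local arrival = 05:18 − 10:00 = 19:18 on Oct 17.

19:18 on October 17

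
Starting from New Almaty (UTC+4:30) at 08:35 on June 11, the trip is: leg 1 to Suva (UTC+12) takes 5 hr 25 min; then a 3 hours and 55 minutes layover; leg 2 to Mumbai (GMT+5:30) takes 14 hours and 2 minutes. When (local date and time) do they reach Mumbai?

08:57 on June 12

Convert departure to UTC: 08:35 − 4:30 = 04:05 UTC on Jun 11.
Add 5 hours 25 minutes leg 1 → 09:30 UTC.
Add 3 hours and 55 minutes layover in Suva → 13:25 UTC.
Add 14 hours 2 minutes leg 2 → 03:27 UTC (Jun 12).
Mumbai is UTC+5:30, so local arrival = 03:27 + 5:30 = 08:57 on Jun 12.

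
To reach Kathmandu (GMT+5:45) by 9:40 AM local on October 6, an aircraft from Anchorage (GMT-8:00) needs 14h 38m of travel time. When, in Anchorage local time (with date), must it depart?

5:17 AM on October 5

Target arrival in UTC: 9:40 AM − 5:45 = 3:55 AM on Oct 6.
Subtract 14 hours and 38 minutes → departure 1:17 PM UTC on Oct 5.
Anchorage is UTC−8:00: 1:17 PM − 8:00 = 5:17 AM on Oct 5.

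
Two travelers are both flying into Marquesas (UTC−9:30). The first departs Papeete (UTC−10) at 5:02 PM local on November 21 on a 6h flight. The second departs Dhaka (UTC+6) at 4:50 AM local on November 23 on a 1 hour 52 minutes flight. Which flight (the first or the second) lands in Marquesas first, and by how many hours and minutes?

the first, by 15 hours 40 minutes

Flight 1 in UTC: 5:02 PM + 10:00 = 3:02 AM on Nov 22.
+6 hours → arrive 9:02 AM UTC on Nov 22.
Flight 2 in UTC: 4:50 AM − 6:00 = 10:50 PM on Nov 22.
+1 hour 52 minutes → arrive 12:42 AM UTC on Nov 23.
Flight 1 lands earlier by 15 hours 40 minutes.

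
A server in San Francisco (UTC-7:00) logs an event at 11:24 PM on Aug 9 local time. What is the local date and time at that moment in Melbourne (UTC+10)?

Melbourne is 17:00 ahead of San Francisco.
Shift by the zone difference: 11:24 PM + 17:00 = 4:24 PM on Aug 10 in Melbourne.

4:24 PM on Aug 10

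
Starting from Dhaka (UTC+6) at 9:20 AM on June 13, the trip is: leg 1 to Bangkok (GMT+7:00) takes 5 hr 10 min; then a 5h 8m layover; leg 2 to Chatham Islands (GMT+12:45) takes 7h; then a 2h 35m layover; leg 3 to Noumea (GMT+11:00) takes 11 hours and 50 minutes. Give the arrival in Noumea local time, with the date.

10:03 PM on Jun 14

Convert departure to UTC: 9:20 AM − 6:00 = 3:20 AM UTC on Jun 13.
Add 5 hours and 10 minutes leg 1 → 8:30 AM UTC.
Add 5 hours and 8 minutes layover in Bangkok → 1:38 PM UTC.
Add 7 hours leg 2 → 8:38 PM UTC.
Add 2 hours and 35 minutes layover in Chatham Islands → 11:13 PM UTC.
Add 11 hours 50 minutes leg 3 → 11:03 AM UTC (Jun 14).
Noumea is UTC+11:00, so local arrival = 11:03 AM + 11:00 = 10:03 PM on Jun 14.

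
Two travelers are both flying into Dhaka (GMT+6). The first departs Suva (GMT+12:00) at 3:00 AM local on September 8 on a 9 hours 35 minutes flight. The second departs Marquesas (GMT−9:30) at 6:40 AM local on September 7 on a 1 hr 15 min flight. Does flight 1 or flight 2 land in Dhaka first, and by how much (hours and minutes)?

the second, by 7 hours 10 minutes

Flight 1 in UTC: 3:00 AM − 12:00 = 3:00 PM on Sep 7.
+9 hours 35 minutes → arrive 12:35 AM UTC on Sep 8.
Flight 2 in UTC: 6:40 AM + 9:30 = 4:10 PM on Sep 7.
+1 hour and 15 minutes → arrive 5:25 PM UTC on Sep 7.
Flight 2 lands earlier by 7 hours 10 minutes.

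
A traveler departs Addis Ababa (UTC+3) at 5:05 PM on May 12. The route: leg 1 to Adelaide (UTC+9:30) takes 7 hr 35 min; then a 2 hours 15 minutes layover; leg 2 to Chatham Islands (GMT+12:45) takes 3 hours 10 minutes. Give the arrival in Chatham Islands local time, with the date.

Convert departure to UTC: 5:05 PM − 3:00 = 2:05 PM UTC on May 12.
Add 7 hours 35 minutes leg 1 → 9:40 PM UTC.
Add 2 hours and 15 minutes layover in Adelaide → 11:55 PM UTC.
Add 3 hours and 10 minutes leg 2 → 3:05 AM UTC (May 13).
Chatham Islands is UTC+12:45, so local arrival = 3:05 AM + 12:45 = 3:50 PM on May 13.

3:50 PM on May 13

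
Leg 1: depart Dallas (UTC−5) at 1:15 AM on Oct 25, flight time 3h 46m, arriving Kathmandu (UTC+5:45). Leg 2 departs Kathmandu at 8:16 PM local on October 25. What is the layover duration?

Convert departure to UTC: 1:15 AM + 5:00 = 6:15 AM UTC on Oct 25.
Add 3 hours 46 minutes flight time → 10:01 AM UTC.
Kathmandu is UTC+5:45, so local arrival = 10:01 AM + 5:45 = 3:46 PM on Oct 25.
Layover = 8:16 PM − 3:46 PM = 4 hours 30 minutes.

4 hours 30 minutes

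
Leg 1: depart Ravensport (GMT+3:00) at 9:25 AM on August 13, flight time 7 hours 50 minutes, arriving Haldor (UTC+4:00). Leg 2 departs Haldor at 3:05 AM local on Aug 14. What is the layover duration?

8 hours 50 minutes

Convert departure to UTC: 9:25 AM − 3:00 = 6:25 AM UTC on Aug 13.
Add 7 hours 50 minutes flight time → 2:15 PM UTC.
Haldor is UTC+4:00, so local arrival = 2:15 PM + 4:00 = 6:15 PM on Aug 13.
Layover = 3:05 AM − 6:15 PM (+1 day) = 8 hours 50 minutes.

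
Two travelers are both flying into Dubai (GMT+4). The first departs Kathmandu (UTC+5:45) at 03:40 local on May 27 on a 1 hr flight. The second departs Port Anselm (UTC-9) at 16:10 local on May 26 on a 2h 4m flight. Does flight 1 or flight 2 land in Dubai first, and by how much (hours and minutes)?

Flight 1 in UTC: 03:40 − 5:45 = 21:55 on May 26.
+1 hour → arrive 22:55 UTC on May 26.
Flight 2 in UTC: 16:10 + 9:00 = 01:10 on May 27.
+2 hours and 4 minutes → arrive 03:14 UTC on May 27.
Flight 1 lands earlier by 4 hours 19 minutes.

the first, by 4 hours 19 minutes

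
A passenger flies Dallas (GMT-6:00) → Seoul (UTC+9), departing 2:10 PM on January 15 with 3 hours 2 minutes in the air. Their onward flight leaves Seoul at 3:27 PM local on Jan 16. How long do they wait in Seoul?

Convert departure to UTC: 2:10 PM + 6:00 = 8:10 PM UTC on Jan 15.
Add 3 hours and 2 minutes flight time → 11:12 PM UTC.
Seoul is UTC+9:00, so local arrival = 11:12 PM + 9:00 = 8:12 AM on Jan 16.
Layover = 3:27 PM − 8:12 AM = 7 hours 15 minutes.

7 hours 15 minutes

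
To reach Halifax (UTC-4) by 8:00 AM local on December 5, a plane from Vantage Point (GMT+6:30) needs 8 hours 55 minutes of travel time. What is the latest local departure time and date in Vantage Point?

Target arrival in UTC: 8:00 AM + 4:00 = 12:00 PM on Dec 5.
Subtract 8 hours and 55 minutes → departure 3:05 AM UTC on Dec 5.
Vantage Point is UTC+6:30: 3:05 AM + 6:30 = 9:35 AM on Dec 5.

9:35 AM on December 5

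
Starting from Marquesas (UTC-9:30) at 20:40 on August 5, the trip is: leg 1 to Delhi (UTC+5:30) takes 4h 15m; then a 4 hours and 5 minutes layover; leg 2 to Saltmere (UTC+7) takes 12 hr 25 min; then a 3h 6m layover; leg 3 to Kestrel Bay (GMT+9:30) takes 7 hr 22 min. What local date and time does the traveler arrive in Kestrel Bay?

Convert departure to UTC: 20:40 + 9:30 = 06:10 UTC on Aug 6.
Add 4 hours and 15 minutes leg 1 → 10:25 UTC.
Add 4 hours 5 minutes layover in Delhi → 14:30 UTC.
Add 12 hours and 25 minutes leg 2 → 02:55 UTC (Aug 7).
Add 3 hours 6 minutes layover in Saltmere → 06:01 UTC.
Add 7 hours 22 minutes leg 3 → 13:23 UTC.
Kestrel Bay is UTC+9:30, so local arrival = 13:23 + 9:30 = 22:53 on Aug 7.

22:53 on August 7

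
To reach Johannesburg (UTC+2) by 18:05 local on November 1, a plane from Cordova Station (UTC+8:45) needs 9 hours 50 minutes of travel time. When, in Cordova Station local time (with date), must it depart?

15:00 on November 1

Target arrival in UTC: 18:05 − 2:00 = 16:05 on Nov 1.
Subtract 9 hours and 50 minutes → departure 06:15 UTC on Nov 1.
Cordova Station is UTC+8:45: 06:15 + 8:45 = 15:00 on Nov 1.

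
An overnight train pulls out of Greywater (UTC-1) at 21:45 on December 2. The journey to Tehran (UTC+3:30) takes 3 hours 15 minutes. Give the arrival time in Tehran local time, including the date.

Tehran is 4:30 ahead of Greywater.
After 3 hours and 15 minutes it is 01:00 (Dec 3) in Greywater.
Shift by the zone difference: 01:00 + 4:30 = 05:30 on Dec 3 in Tehran.

05:30 on December 3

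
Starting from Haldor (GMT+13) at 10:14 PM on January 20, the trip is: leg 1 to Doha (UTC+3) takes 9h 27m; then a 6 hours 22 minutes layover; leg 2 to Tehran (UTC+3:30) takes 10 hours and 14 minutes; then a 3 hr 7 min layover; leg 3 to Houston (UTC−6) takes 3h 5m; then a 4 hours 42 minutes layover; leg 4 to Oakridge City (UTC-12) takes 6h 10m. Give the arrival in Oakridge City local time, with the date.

Convert departure to UTC: 10:14 PM − 13:00 = 9:14 AM UTC on Jan 20.
Add 9 hours 27 minutes leg 1 → 6:41 PM UTC.
Add 6 hours 22 minutes layover in Doha → 1:03 AM UTC (Jan 21).
Add 10 hours and 14 minutes leg 2 → 11:17 AM UTC.
Add 3 hours 7 minutes layover in Tehran → 2:24 PM UTC.
Add 3 hours and 5 minutes leg 3 → 5:29 PM UTC.
Add 4 hours 42 minutes layover in Houston → 10:11 PM UTC.
Add 6 hours and 10 minutes leg 4 → 4:21 AM UTC (Jan 22).
Oakridge City is UTC−12:00, so local arrival = 4:21 AM − 12:00 = 4:21 PM on Jan 21.

4:21 PM on January 21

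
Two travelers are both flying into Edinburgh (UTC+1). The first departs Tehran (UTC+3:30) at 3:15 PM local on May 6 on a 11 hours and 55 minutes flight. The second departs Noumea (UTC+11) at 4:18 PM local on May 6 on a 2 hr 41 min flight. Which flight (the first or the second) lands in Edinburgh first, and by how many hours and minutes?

Flight 1 in UTC: 3:15 PM − 3:30 = 11:45 AM on May 6.
+11 hours and 55 minutes → arrive 11:40 PM UTC on May 6.
Flight 2 in UTC: 4:18 PM − 11:00 = 5:18 AM on May 6.
+2 hours and 41 minutes → arrive 7:59 AM UTC on May 6.
Flight 2 lands earlier by 15 hours 41 minutes.

the second, by 15 hours 41 minutes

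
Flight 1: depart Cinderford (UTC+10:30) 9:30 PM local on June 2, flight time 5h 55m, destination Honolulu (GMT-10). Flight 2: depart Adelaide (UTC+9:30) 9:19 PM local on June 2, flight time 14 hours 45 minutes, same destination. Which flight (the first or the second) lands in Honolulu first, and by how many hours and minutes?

the first, by 9 hours 39 minutes

Flight 1 in UTC: 9:30 PM − 10:30 = 11:00 AM on Jun 2.
+5 hours and 55 minutes → arrive 4:55 PM UTC on Jun 2.
Flight 2 in UTC: 9:19 PM − 9:30 = 11:49 AM on Jun 2.
+14 hours 45 minutes → arrive 2:34 AM UTC on Jun 3.
Flight 1 lands earlier by 9 hours 39 minutes.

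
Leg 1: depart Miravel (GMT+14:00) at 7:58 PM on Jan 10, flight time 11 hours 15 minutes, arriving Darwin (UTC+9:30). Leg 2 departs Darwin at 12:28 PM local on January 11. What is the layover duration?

9 hours 45 minutes

Convert departure to UTC: 7:58 PM − 14:00 = 5:58 AM UTC on Jan 10.
Add 11 hours and 15 minutes flight time → 5:13 PM UTC.
Darwin is UTC+9:30, so local arrival = 5:13 PM + 9:30 = 2:43 AM on Jan 11.
Layover = 12:28 PM − 2:43 AM = 9 hours 45 minutes.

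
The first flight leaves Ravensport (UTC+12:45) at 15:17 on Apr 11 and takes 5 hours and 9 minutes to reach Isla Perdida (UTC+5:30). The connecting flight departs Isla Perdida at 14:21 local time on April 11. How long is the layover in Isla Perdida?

1 hour 10 minutes

Convert departure to UTC: 15:17 − 12:45 = 02:32 UTC on Apr 11.
Add 5 hours 9 minutes flight time → 07:41 UTC.
Isla Perdida is UTC+5:30, so local arrival = 07:41 + 5:30 = 13:11 on Apr 11.
Layover = 14:21 − 13:11 = 1 hour 10 minutes.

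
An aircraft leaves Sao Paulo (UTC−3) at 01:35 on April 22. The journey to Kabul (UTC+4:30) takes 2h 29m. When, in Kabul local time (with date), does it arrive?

Convert departure to UTC: 01:35 + 3:00 = 04:35 UTC on Apr 22.
Add 2 hours and 29 minutes travel time → 07:04 UTC.
Kabul is UTC+4:30, so local arrival = 07:04 + 4:30 = 11:34 on Apr 22.

11:34 on April 22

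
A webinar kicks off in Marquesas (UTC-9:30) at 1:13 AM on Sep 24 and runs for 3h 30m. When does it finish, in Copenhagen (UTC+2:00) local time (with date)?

Copenhagen is 11:30 ahead of Marquesas.
After 3 hours and 30 minutes it is 4:43 AM in Marquesas.
Shift by the zone difference: 4:43 AM + 11:30 = 4:13 PM on Sep 24 in Copenhagen.

4:13 PM on Sep 24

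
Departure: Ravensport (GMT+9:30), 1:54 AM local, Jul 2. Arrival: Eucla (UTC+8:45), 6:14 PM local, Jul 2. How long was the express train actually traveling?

Eucla is 0:45 behind Ravensport.
Clock-face elapsed time (ignoring zones) is 16 hours 20 minutes.
Actual elapsed = 16 hours 20 minutes + 0:45 = 17 hours 5 minutes.

17 hours 5 minutes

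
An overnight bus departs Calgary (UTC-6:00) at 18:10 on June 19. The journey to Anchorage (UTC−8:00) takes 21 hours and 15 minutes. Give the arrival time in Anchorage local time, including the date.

Convert departure to UTC: 18:10 + 6:00 = 00:10 UTC on Jun 20.
Add 21 hours 15 minutes travel time → 21:25 UTC.
Anchorage is UTC−8:00, so local arrival = 21:25 − 8:00 = 13:25 on Jun 20.

13:25 on Jun 20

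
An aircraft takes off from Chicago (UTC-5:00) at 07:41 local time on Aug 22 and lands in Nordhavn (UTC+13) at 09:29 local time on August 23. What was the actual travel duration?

Departure in UTC: 07:41 + 5:00 = 12:41 on Aug 22.
Arrival in UTC: 09:29 − 13:00 = 20:29 on Aug 22.
Elapsed = 20:29 − 12:41 = 7 hours 48 minutes.

7 hours 48 minutes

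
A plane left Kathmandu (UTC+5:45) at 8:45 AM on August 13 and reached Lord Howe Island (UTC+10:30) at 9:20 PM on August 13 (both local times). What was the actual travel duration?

7 hours 50 minutes

Departure in UTC: 8:45 AM − 5:45 = 3:00 AM on Aug 13.
Arrival in UTC: 9:20 PM − 10:30 = 10:50 AM on Aug 13.
Elapsed = 10:50 AM − 3:00 AM = 7 hours 50 minutes.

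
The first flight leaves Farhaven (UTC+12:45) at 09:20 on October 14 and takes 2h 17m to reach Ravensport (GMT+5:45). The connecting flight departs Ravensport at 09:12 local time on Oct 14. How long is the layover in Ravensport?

4 hours 35 minutes

Convert departure to UTC: 09:20 − 12:45 = 20:35 UTC on Oct 13.
Add 2 hours 17 minutes flight time → 22:52 UTC.
Ravensport is UTC+5:45, so local arrival = 22:52 + 5:45 = 04:37 on Oct 14.
Layover = 09:12 − 04:37 = 4 hours 35 minutes.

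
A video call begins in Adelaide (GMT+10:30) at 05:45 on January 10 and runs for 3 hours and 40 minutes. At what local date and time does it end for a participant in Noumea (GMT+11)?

09:55 on Jan 10

Convert start to UTC: 05:45 − 10:30 = 19:15 UTC on Jan 9.
Add 3 hours 40 minutes duration → 22:55 UTC.
Noumea is UTC+11:00, so local end time = 22:55 + 11:00 = 09:55 on Jan 10.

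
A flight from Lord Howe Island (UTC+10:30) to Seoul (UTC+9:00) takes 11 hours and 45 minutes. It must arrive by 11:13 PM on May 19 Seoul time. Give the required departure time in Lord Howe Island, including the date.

12:58 PM on May 19

Target arrival in UTC: 11:13 PM − 9:00 = 2:13 PM on May 19.
Subtract 11 hours and 45 minutes → departure 2:28 AM UTC on May 19.
Lord Howe Island is UTC+10:30: 2:28 AM + 10:30 = 12:58 PM on May 19.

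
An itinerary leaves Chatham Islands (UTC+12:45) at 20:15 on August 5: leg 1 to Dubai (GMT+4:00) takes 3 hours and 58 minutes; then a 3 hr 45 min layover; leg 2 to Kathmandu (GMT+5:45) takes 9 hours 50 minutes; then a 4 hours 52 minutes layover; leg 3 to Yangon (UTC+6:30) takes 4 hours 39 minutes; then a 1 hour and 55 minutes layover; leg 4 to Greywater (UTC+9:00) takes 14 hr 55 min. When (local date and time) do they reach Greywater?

Convert departure to UTC: 20:15 − 12:45 = 07:30 UTC on Aug 5.
Add 3 hours 58 minutes leg 1 → 11:28 UTC.
Add 3 hours and 45 minutes layover in Dubai → 15:13 UTC.
Add 9 hours and 50 minutes leg 2 → 01:03 UTC (Aug 6).
Add 4 hours 52 minutes layover in Kathmandu → 05:55 UTC.
Add 4 hours and 39 minutes leg 3 → 10:34 UTC.
Add 1 hour 55 minutes layover in Yangon → 12:29 UTC.
Add 14 hours 55 minutes leg 4 → 03:24 UTC (Aug 7).
Greywater is UTC+9:00, so local arrival = 03:24 + 9:00 = 12:24 on Aug 7.

12:24 on Aug 7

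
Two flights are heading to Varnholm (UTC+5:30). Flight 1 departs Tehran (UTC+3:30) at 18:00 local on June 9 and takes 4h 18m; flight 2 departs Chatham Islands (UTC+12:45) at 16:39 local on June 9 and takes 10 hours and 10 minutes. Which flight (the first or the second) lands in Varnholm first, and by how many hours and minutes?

the second, by 4 hours 44 minutes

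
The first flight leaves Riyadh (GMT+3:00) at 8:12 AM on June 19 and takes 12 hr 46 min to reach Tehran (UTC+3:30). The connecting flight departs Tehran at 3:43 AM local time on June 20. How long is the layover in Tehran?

6 hours 15 minutes

Convert departure to UTC: 8:12 AM − 3:00 = 5:12 AM UTC on Jun 19.
Add 12 hours and 46 minutes flight time → 5:58 PM UTC.
Tehran is UTC+3:30, so local arrival = 5:58 PM + 3:30 = 9:28 PM on Jun 19.
Layover = 3:43 AM − 9:28 PM (+1 day) = 6 hours 15 minutes.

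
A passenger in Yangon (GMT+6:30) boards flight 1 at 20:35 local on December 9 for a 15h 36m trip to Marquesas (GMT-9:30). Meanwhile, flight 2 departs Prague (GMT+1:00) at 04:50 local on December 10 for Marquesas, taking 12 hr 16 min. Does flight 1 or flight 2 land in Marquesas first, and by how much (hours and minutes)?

Flight 1 in UTC: 20:35 − 6:30 = 14:05 on Dec 9.
+15 hours and 36 minutes → arrive 05:41 UTC on Dec 10.
Flight 2 in UTC: 04:50 − 1:00 = 03:50 on Dec 10.
+12 hours and 16 minutes → arrive 16:06 UTC on Dec 10.
Flight 1 lands earlier by 10 hours 25 minutes.

the first, by 10 hours 25 minutes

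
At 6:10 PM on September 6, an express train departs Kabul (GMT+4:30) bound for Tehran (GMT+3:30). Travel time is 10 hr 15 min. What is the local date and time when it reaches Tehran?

3:25 AM on September 7

Convert departure to UTC: 6:10 PM − 4:30 = 1:40 PM UTC on Sep 6.
Add 10 hours 15 minutes travel time → 11:55 PM UTC.
Tehran is UTC+3:30, so local arrival = 11:55 PM + 3:30 = 3:25 AM on Sep 7.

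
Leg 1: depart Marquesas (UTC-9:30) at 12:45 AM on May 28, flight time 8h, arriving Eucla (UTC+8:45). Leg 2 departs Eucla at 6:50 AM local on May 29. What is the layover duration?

3 hours 50 minutes

Convert departure to UTC: 12:45 AM + 9:30 = 10:15 AM UTC on May 28.
Add 8 hours flight time → 6:15 PM UTC.
Eucla is UTC+8:45, so local arrival = 6:15 PM + 8:45 = 3:00 AM on May 29.
Layover = 6:50 AM − 3:00 AM = 3 hours 50 minutes.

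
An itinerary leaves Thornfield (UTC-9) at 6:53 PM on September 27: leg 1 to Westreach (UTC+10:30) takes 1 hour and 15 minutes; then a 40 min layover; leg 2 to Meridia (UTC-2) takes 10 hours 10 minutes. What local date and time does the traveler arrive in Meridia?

Convert departure to UTC: 6:53 PM + 9:00 = 3:53 AM UTC on Sep 28.
Add 1 hour and 15 minutes leg 1 → 5:08 AM UTC.
Add 40 minutes layover in Westreach → 5:48 AM UTC.
Add 10 hours 10 minutes leg 2 → 3:58 PM UTC.
Meridia is UTC−2:00, so local arrival = 3:58 PM − 2:00 = 1:58 PM on Sep 28.

1:58 PM on Sep 28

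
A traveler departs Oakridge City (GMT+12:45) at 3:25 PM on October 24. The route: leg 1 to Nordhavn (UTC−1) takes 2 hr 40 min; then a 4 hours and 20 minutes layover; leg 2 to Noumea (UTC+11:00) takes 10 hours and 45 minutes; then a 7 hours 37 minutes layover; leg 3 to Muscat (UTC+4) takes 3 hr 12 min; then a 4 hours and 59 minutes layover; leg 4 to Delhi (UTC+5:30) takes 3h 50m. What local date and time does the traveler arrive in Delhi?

9:33 PM on Oct 25

Convert departure to UTC: 3:25 PM − 12:45 = 2:40 AM UTC on Oct 24.
Add 2 hours and 40 minutes leg 1 → 5:20 AM UTC.
Add 4 hours and 20 minutes layover in Nordhavn → 9:40 AM UTC.
Add 10 hours 45 minutes leg 2 → 8:25 PM UTC.
Add 7 hours and 37 minutes layover in Noumea → 4:02 AM UTC (Oct 25).
Add 3 hours and 12 minutes leg 3 → 7:14 AM UTC.
Add 4 hours 59 minutes layover in Muscat → 12:13 PM UTC.
Add 3 hours and 50 minutes leg 4 → 4:03 PM UTC.
Delhi is UTC+5:30, so local arrival = 4:03 PM + 5:30 = 9:33 PM on Oct 25.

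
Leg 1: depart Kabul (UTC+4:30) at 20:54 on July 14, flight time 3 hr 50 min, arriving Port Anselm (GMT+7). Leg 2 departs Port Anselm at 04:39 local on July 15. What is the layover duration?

Convert departure to UTC: 20:54 − 4:30 = 16:24 UTC on Jul 14.
Add 3 hours and 50 minutes flight time → 20:14 UTC.
Port Anselm is UTC+7:00, so local arrival = 20:14 + 7:00 = 03:14 on Jul 15.
Layover = 04:39 − 03:14 = 1 hour 25 minutes.

1 hour 25 minutes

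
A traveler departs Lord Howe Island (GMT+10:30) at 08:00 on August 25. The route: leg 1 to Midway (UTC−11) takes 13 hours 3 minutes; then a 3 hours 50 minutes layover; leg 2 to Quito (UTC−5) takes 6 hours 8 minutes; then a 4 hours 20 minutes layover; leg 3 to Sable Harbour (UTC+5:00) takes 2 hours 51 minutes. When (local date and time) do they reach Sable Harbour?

Convert departure to UTC: 08:00 − 10:30 = 21:30 UTC on Aug 24.
Add 13 hours and 3 minutes leg 1 → 10:33 UTC (Aug 25).
Add 3 hours and 50 minutes layover in Midway → 14:23 UTC.
Add 6 hours 8 minutes leg 2 → 20:31 UTC.
Add 4 hours and 20 minutes layover in Quito → 00:51 UTC (Aug 26).
Add 2 hours 51 minutes leg 3 → 03:42 UTC.
Sable Harbour is UTC+5:00, so local arrival = 03:42 + 5:00 = 08:42 on Aug 26.

08:42 on August 26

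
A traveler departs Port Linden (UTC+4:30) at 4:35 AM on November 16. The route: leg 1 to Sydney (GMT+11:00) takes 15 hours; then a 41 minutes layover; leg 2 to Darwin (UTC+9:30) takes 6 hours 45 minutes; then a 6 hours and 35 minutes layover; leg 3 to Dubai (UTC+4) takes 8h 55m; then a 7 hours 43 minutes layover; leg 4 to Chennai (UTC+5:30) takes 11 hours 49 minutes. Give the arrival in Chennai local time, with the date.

3:03 PM on November 18

Convert departure to UTC: 4:35 AM − 4:30 = 12:05 AM UTC on Nov 16.
Add 15 hours leg 1 → 3:05 PM UTC.
Add 41 minutes layover in Sydney → 3:46 PM UTC.
Add 6 hours and 45 minutes leg 2 → 10:31 PM UTC.
Add 6 hours 35 minutes layover in Darwin → 5:06 AM UTC (Nov 17).
Add 8 hours 55 minutes leg 3 → 2:01 PM UTC.
Add 7 hours and 43 minutes layover in Dubai → 9:44 PM UTC.
Add 11 hours and 49 minutes leg 4 → 9:33 AM UTC (Nov 18).
Chennai is UTC+5:30, so local arrival = 9:33 AM + 5:30 = 3:03 PM on Nov 18.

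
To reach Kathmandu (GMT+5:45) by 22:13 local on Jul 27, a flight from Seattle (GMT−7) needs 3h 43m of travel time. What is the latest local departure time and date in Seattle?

Target arrival in UTC: 22:13 − 5:45 = 16:28 on Jul 27.
Subtract 3 hours 43 minutes → departure 12:45 UTC on Jul 27.
Seattle is UTC−7:00: 12:45 − 7:00 = 05:45 on Jul 27.

05:45 on July 27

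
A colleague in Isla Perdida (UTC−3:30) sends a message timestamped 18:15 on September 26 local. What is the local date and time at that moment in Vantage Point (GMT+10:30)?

In UTC: 18:15 + 3:30 = 21:45 on Sep 26.
Vantage Point is UTC+10:30: 21:45 + 10:30 = 08:15 on Sep 27.

08:15 on Sep 27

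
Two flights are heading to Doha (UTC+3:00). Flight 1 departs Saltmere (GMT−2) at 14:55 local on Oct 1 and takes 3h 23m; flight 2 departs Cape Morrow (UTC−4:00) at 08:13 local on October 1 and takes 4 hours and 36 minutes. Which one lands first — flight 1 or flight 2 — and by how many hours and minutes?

Flight 1 in UTC: 14:55 + 2:00 = 16:55 on Oct 1.
+3 hours 23 minutes → arrive 20:18 UTC on Oct 1.
Flight 2 in UTC: 08:13 + 4:00 = 12:13 on Oct 1.
+4 hours and 36 minutes → arrive 16:49 UTC on Oct 1.
Flight 2 lands earlier by 3 hours 29 minutes.

the second, by 3 hours 29 minutes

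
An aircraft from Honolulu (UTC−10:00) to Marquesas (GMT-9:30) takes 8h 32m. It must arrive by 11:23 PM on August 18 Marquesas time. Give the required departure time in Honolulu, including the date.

Target arrival in UTC: 11:23 PM + 9:30 = 8:53 AM on Aug 19.
Subtract 8 hours and 32 minutes → departure 12:21 AM UTC on Aug 19.
Honolulu is UTC−10:00: 12:21 AM − 10:00 = 2:21 PM on Aug 18.

2:21 PM on Aug 18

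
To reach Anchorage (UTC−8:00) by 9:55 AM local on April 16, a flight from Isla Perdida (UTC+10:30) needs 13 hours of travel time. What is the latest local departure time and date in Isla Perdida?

3:25 PM on Apr 16

Target arrival in UTC: 9:55 AM + 8:00 = 5:55 PM on Apr 16.
Subtract 13 hours → departure 4:55 AM UTC on Apr 16.
Isla Perdida is UTC+10:30: 4:55 AM + 10:30 = 3:25 PM on Apr 16.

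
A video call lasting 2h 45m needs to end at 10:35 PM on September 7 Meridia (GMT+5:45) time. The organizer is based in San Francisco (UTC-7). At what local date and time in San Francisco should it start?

Target end time in UTC: 10:35 PM − 5:45 = 4:50 PM on Sep 7.
Subtract 2 hours 45 minutes → start 2:05 PM UTC on Sep 7.
San Francisco is UTC−7:00: 2:05 PM − 7:00 = 7:05 AM on Sep 7.

7:05 AM on September 7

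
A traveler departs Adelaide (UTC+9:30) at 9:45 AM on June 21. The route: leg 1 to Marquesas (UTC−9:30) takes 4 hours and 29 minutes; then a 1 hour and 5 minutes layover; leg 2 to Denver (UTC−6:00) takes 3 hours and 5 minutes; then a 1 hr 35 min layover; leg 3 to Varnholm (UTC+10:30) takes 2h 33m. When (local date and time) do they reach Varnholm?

11:32 PM on June 21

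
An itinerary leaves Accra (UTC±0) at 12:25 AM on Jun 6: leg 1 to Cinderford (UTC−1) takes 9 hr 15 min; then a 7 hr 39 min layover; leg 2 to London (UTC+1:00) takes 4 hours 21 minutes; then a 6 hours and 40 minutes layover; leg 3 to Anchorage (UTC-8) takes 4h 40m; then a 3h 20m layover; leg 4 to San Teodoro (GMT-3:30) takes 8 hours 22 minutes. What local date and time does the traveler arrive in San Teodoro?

Accra is at UTC+0, so departure is already 12:25 AM UTC on Jun 6.
Add 9 hours 15 minutes leg 1 → 9:40 AM UTC.
Add 7 hours 39 minutes layover in Cinderford → 5:19 PM UTC.
Add 4 hours 21 minutes leg 2 → 9:40 PM UTC.
Add 6 hours 40 minutes layover in London → 4:20 AM UTC (Jun 7).
Add 4 hours 40 minutes leg 3 → 9:00 AM UTC.
Add 3 hours and 20 minutes layover in Anchorage → 12:20 PM UTC.
Add 8 hours 22 minutes leg 4 → 8:42 PM UTC.
San Teodoro is UTC−3:30, so local arrival = 8:42 PM − 3:30 = 5:12 PM on Jun 7.

5:12 PM on June 7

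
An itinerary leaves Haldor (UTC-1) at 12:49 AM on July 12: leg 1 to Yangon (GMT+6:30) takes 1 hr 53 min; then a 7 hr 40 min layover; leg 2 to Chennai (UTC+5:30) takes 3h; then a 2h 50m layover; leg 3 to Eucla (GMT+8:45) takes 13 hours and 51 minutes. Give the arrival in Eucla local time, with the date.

3:48 PM on Jul 13

Convert departure to UTC: 12:49 AM + 1:00 = 1:49 AM UTC on Jul 12.
Add 1 hour and 53 minutes leg 1 → 3:42 AM UTC.
Add 7 hours and 40 minutes layover in Yangon → 11:22 AM UTC.
Add 3 hours leg 2 → 2:22 PM UTC.
Add 2 hours 50 minutes layover in Chennai → 5:12 PM UTC.
Add 13 hours and 51 minutes leg 3 → 7:03 AM UTC (Jul 13).
Eucla is UTC+8:45, so local arrival = 7:03 AM + 8:45 = 3:48 PM on Jul 13.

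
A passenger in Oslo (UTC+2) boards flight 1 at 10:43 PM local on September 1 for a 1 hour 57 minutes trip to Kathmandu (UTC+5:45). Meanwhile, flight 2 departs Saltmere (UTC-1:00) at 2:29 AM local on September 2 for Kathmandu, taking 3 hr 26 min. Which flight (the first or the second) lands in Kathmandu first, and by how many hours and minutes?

the first, by 8 hours 15 minutes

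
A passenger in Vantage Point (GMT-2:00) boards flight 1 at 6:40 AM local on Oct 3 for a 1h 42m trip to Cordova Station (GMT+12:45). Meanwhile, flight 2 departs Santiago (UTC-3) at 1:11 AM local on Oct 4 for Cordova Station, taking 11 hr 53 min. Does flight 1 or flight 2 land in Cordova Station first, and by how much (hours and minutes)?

Flight 1 in UTC: 6:40 AM + 2:00 = 8:40 AM on Oct 3.
+1 hour and 42 minutes → arrive 10:22 AM UTC on Oct 3.
Flight 2 in UTC: 1:11 AM + 3:00 = 4:11 AM on Oct 4.
+11 hours 53 minutes → arrive 4:04 PM UTC on Oct 4.
Flight 1 lands earlier by 29 hours 42 minutes.

the first, by 29 hours 42 minutes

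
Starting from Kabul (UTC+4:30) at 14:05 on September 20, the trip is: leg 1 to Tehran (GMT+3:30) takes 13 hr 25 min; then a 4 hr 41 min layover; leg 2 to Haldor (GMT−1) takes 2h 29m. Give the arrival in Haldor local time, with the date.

05:10 on Sep 21

Convert departure to UTC: 14:05 − 4:30 = 09:35 UTC on Sep 20.
Add 13 hours 25 minutes leg 1 → 23:00 UTC.
Add 4 hours and 41 minutes layover in Tehran → 03:41 UTC (Sep 21).
Add 2 hours 29 minutes leg 2 → 06:10 UTC.
Haldor is UTC−1:00, so local arrival = 06:10 − 1:00 = 05:10 on Sep 21.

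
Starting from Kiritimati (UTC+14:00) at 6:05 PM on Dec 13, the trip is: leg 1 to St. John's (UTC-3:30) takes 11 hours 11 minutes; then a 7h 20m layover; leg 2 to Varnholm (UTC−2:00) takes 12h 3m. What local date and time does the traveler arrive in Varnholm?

8:39 AM on December 14

Convert departure to UTC: 6:05 PM − 14:00 = 4:05 AM UTC on Dec 13.
Add 11 hours 11 minutes leg 1 → 3:16 PM UTC.
Add 7 hours and 20 minutes layover in St. John's → 10:36 PM UTC.
Add 12 hours 3 minutes leg 2 → 10:39 AM UTC (Dec 14).
Varnholm is UTC−2:00, so local arrival = 10:39 AM − 2:00 = 8:39 AM on Dec 14.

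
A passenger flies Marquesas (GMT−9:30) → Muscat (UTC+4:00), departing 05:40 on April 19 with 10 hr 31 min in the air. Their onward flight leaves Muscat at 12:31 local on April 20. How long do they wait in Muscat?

6 hours 50 minutes

Convert departure to UTC: 05:40 + 9:30 = 15:10 UTC on Apr 19.
Add 10 hours and 31 minutes flight time → 01:41 UTC (Apr 20).
Muscat is UTC+4:00, so local arrival = 01:41 + 4:00 = 05:41 on Apr 20.
Layover = 12:31 − 05:41 = 6 hours 50 minutes.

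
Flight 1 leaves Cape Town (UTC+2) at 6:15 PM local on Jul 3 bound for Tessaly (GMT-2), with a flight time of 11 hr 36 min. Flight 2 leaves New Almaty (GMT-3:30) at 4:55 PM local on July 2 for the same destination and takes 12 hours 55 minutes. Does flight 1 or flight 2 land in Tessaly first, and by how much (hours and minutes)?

the second, by 18 hours 31 minutes

Flight 1 in UTC: 6:15 PM − 2:00 = 4:15 PM on Jul 3.
+11 hours and 36 minutes → arrive 3:51 AM UTC on Jul 4.
Flight 2 in UTC: 4:55 PM + 3:30 = 8:25 PM on Jul 2.
+12 hours and 55 minutes → arrive 9:20 AM UTC on Jul 3.
Flight 2 lands earlier by 18 hours 31 minutes.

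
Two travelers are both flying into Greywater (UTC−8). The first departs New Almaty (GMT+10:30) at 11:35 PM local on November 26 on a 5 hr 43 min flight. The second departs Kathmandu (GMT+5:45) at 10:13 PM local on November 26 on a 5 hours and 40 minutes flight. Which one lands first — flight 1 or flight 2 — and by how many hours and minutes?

Flight 1 in UTC: 11:35 PM − 10:30 = 1:05 PM on Nov 26.
+5 hours 43 minutes → arrive 6:48 PM UTC on Nov 26.
Flight 2 in UTC: 10:13 PM − 5:45 = 4:28 PM on Nov 26.
+5 hours 40 minutes → arrive 10:08 PM UTC on Nov 26.
Flight 1 lands earlier by 3 hours 20 minutes.

the first, by 3 hours 20 minutes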